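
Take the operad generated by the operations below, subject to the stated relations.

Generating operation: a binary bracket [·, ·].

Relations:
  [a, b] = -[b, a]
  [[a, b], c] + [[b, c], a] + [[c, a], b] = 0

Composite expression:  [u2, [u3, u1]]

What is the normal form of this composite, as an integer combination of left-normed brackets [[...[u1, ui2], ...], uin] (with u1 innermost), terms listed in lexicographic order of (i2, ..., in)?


[[u1, u3], u2]

Antisymmetry and Jacobi reduce to u1-anchored left-normed brackets.
Composite bracket: [u2, [u3, u1]]
Full expansion: 4 signed words from ab - ba (2^2 = 4).
Coefficients come from the u1-initial words:
  the word u1u3u2 carries sign +1 and contributes +[[u1, u3], u2]


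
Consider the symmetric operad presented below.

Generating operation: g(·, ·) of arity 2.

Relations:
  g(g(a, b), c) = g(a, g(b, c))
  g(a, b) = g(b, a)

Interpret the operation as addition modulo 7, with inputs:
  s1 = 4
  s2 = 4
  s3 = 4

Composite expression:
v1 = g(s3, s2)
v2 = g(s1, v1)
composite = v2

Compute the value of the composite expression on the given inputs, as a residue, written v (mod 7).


5 (mod 7)

g(s3, s2) = 1
g(s1, g(s3, s2)) = 5


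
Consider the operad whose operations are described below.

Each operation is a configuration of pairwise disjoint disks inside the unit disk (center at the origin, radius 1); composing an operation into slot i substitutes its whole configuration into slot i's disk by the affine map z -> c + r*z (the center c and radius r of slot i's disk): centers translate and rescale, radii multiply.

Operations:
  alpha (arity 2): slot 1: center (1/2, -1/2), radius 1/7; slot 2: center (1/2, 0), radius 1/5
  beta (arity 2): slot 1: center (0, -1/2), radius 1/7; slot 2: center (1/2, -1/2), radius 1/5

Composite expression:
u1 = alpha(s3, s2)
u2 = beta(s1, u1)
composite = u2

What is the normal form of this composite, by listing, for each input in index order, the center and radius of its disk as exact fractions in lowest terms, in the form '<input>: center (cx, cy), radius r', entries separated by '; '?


s1: center (0, -1/2), radius 1/7; s2: center (3/5, -1/2), radius 1/25; s3: center (3/5, -3/5), radius 1/35

Affine substitution under beta: radii multiply and s-centers shift.
s1 passes through 1 substitution, ending at center (0, -1/2), radius 1/7
s3 passes through 2 substitutions, ending at center (3/5, -3/5), radius 1/35
s2 passes through 2 substitutions, ending at center (3/5, -1/2), radius 1/25


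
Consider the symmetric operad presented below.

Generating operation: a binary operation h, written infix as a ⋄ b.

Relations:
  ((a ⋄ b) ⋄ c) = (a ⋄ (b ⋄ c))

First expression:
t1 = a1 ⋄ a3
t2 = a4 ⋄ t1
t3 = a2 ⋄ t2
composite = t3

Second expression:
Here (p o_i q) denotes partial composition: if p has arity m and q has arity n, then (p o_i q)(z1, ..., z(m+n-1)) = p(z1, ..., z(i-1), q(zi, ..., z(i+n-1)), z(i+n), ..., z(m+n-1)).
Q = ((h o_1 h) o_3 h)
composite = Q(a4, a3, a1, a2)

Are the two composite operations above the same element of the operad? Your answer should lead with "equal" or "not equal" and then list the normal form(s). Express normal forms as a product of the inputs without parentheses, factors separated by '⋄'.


not equal; first: a2 ⋄ a4 ⋄ a1 ⋄ a3; second: a4 ⋄ a3 ⋄ a1 ⋄ a2


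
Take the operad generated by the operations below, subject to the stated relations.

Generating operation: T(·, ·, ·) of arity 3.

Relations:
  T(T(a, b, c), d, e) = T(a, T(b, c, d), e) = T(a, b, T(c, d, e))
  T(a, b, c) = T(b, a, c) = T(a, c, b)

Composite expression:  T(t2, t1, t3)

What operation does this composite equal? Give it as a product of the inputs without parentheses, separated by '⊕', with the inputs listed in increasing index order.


t1 ⊕ t2 ⊕ t3

Key point: T commutes, so take the t-inputs in any fixed order.
T(t2, t1, t3) spells out as t2 ⊕ t1 ⊕ t3
sorting the factors by input index: t1 ⊕ t2 ⊕ t3


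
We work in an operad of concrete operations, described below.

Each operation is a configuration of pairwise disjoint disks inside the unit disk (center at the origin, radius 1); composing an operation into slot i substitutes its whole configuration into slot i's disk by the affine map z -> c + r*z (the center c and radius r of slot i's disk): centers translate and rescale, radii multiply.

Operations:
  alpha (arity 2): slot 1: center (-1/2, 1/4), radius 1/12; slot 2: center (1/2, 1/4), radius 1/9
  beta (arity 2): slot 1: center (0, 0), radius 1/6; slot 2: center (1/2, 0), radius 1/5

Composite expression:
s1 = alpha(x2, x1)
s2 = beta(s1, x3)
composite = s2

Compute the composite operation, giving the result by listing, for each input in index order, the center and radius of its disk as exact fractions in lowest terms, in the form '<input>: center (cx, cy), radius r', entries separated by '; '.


Each x-disk chains the slot maps above it in beta; radii multiply.
x2: after 2 affine steps, its disk has center (-1/12, 1/24), radius 1/72
x1: after 2 affine steps, its disk has center (1/12, 1/24), radius 1/54
x3: after 1 affine step, its disk has center (1/2, 0), radius 1/5

x1: center (1/12, 1/24), radius 1/54; x2: center (-1/12, 1/24), radius 1/72; x3: center (1/2, 0), radius 1/5


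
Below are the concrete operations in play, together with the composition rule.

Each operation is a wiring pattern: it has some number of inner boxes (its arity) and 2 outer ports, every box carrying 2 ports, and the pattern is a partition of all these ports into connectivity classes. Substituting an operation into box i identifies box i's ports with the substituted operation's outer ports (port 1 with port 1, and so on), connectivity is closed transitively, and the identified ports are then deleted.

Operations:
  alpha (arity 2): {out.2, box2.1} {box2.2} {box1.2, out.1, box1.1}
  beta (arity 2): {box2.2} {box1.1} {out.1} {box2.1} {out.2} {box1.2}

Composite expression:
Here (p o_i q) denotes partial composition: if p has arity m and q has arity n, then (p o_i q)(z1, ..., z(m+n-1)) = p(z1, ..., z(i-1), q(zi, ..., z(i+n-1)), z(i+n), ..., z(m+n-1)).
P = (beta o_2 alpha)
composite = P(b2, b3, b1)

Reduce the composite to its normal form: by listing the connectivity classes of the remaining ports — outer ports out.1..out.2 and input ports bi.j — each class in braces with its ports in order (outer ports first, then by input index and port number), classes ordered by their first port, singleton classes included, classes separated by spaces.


Two ports join when wires chain via beta-identified ports.
stage alpha: inputs (b3, b1), connectivity {out.1, b3.1, b3.2} {out.2, b1.1} {b1.2}, out.j its boundary
stage beta: inputs (b2, b3, b1), connectivity {out.1} {out.2} {b1.1} {b1.2} {b2.1} {b2.2} {b3.1, b3.2}, out.j its boundary

{out.1} {out.2} {b1.1} {b1.2} {b2.1} {b2.2} {b3.1, b3.2}


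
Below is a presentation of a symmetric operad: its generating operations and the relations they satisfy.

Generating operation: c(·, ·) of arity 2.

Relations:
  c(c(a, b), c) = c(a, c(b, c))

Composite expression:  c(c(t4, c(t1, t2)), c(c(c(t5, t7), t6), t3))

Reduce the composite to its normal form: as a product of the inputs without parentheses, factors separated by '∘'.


t4 ∘ t1 ∘ t2 ∘ t5 ∘ t7 ∘ t6 ∘ t3

Key point: c is associative — brackets drop, the t-order remains.
c(t1, t2) unparenthesizes to t1 ∘ t2
c(t4, c(t1, t2)) unparenthesizes to t4 ∘ t1 ∘ t2
c(t5, t7) unparenthesizes to t5 ∘ t7
c(c(t5, t7), t6) unparenthesizes to t5 ∘ t7 ∘ t6
c(c(c(t5, t7), t6), t3) unparenthesizes to t5 ∘ t7 ∘ t6 ∘ t3
c(c(t4, c(t1, t2)), c(c(c(t5, t7), t6), t3)) unparenthesizes to t4 ∘ t1 ∘ t2 ∘ t5 ∘ t7 ∘ t6 ∘ t3


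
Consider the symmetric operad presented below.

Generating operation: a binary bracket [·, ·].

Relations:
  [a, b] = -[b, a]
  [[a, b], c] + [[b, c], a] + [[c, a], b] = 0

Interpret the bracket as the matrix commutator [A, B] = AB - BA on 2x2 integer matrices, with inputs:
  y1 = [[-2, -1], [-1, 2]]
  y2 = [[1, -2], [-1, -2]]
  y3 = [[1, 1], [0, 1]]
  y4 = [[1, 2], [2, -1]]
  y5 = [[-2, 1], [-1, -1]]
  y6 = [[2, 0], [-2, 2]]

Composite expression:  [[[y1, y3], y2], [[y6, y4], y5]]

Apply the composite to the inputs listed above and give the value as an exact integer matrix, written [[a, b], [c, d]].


[[80, 0], [-80, -80]]

[y1, y3] = [[1, -4], [0, -1]]
[[y1, y3], y2] = [[4, 8], [2, -4]]
[y6, y4] = [[4, 0], [-4, -4]]
[[y6, y4], y5] = [[4, 8], [12, -4]]
[[[y1, y3], y2], [[y6, y4], y5]] = [[80, 0], [-80, -80]]


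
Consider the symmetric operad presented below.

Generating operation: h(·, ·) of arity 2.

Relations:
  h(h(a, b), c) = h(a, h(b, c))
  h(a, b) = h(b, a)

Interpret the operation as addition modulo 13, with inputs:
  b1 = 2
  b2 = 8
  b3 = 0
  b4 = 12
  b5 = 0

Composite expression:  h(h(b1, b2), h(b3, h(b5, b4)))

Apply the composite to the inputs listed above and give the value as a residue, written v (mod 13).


9 (mod 13)

h(b1, b2) = 10
h(b5, b4) = 12
h(b3, h(b5, b4)) = 12
h(h(b1, b2), h(b3, h(b5, b4))) = 9


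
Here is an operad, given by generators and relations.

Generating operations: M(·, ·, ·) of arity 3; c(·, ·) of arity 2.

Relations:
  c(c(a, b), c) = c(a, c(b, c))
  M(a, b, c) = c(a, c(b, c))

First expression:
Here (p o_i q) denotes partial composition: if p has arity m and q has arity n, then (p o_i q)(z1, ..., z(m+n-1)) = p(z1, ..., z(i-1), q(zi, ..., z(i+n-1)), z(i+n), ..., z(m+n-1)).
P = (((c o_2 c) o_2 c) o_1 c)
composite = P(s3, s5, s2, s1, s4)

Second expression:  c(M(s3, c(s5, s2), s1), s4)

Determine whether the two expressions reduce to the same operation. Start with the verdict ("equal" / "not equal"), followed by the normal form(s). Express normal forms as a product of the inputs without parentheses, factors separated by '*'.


equal; the common form is s3 * s5 * s2 * s1 * s4

Normal form of the first expression: s3 * s5 * s2 * s1 * s4
Normal form of the second expression: s3 * s5 * s2 * s1 * s4
Both agree, so they are equal.


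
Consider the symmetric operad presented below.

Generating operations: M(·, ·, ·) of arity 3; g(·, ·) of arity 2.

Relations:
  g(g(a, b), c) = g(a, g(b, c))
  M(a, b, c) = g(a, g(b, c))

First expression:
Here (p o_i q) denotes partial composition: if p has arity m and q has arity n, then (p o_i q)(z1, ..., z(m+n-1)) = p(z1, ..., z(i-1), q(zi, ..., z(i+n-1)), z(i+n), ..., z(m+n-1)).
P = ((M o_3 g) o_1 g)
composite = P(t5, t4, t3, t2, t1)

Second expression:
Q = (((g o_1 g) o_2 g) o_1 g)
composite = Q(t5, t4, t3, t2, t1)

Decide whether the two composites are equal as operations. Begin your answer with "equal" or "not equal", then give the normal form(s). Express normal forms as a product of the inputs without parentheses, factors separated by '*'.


equal; both compose to t5 * t4 * t3 * t2 * t1

Reducing the first expression gives t5 * t4 * t3 * t2 * t1
Reducing the second expression gives t5 * t4 * t3 * t2 * t1
The forms coincide; equal.


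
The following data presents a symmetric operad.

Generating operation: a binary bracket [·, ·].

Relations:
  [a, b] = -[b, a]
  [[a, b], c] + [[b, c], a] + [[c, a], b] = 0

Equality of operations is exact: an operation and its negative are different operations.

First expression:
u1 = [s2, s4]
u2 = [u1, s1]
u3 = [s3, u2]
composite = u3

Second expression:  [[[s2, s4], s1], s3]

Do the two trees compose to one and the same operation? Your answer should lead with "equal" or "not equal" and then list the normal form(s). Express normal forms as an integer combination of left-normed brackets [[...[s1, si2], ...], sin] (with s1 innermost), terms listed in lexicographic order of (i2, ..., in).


not equal — first [[[s1, s2], s4], s3] - [[[s1, s4], s2], s3], second -[[[s1, s2], s4], s3] + [[[s1, s4], s2], s3]

In normal form, the first expression is [[[s1, s2], s4], s3] - [[[s1, s4], s2], s3]
In normal form, the second expression is -[[[s1, s2], s4], s3] + [[[s1, s4], s2], s3]
The forms do not match — not equal.


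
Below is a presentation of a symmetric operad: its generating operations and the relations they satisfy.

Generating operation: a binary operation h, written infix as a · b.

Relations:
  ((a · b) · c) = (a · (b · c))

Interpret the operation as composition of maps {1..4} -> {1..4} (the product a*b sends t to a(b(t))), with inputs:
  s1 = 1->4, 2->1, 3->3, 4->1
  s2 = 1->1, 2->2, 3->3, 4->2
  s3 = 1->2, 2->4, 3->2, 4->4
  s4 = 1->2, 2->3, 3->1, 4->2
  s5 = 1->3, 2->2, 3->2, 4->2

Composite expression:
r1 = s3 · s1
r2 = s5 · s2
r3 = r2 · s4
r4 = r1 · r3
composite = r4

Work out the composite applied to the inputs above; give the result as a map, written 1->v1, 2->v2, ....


1->2, 2->2, 3->2, 4->2

(s3 · s1) = 1->4, 2->2, 3->2, 4->2
(s5 · s2) = 1->3, 2->2, 3->2, 4->2
((s5 · s2) · s4) = 1->2, 2->2, 3->3, 4->2
((s3 · s1) · ((s5 · s2) · s4)) = 1->2, 2->2, 3->2, 4->2


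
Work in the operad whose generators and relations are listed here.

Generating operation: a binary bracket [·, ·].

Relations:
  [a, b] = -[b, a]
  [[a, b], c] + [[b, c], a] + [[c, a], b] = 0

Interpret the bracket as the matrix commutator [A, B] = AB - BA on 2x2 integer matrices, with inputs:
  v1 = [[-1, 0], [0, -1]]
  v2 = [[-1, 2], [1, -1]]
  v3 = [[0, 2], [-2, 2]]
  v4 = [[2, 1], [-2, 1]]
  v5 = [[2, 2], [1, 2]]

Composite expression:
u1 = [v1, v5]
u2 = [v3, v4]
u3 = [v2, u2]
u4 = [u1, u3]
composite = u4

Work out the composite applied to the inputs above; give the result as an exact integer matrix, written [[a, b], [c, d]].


[[0, 0], [0, 0]]

[v1, v5] = [[0, 0], [0, 0]]
[v3, v4] = [[-2, -4], [-6, 2]]
[v2, [v3, v4]] = [[-8, 8], [-4, 8]]
[[v1, v5], [v2, [v3, v4]]] = [[0, 0], [0, 0]]


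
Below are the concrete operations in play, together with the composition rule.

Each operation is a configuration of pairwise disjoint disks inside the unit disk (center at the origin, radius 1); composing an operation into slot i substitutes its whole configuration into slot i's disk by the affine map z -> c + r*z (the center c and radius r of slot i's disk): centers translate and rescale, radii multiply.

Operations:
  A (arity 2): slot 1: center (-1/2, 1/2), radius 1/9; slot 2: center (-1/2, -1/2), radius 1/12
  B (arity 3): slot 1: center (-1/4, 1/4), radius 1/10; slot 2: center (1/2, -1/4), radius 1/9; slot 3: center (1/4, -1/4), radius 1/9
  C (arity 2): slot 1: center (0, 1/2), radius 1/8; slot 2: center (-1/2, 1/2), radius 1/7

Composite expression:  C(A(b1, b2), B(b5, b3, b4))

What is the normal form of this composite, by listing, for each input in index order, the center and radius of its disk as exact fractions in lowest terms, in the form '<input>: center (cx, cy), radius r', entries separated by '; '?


b1: center (-1/16, 9/16), radius 1/72; b2: center (-1/16, 7/16), radius 1/96; b3: center (-3/7, 13/28), radius 1/63; b4: center (-13/28, 13/28), radius 1/63; b5: center (-15/28, 15/28), radius 1/70

Below C, radii multiply path by path; the b-disk centers shift.
b1 passes through 2 substitutions, ending at center (-1/16, 9/16), radius 1/72
b2 passes through 2 substitutions, ending at center (-1/16, 7/16), radius 1/96
b5 passes through 2 substitutions, ending at center (-15/28, 15/28), radius 1/70
b3 passes through 2 substitutions, ending at center (-3/7, 13/28), radius 1/63
b4 passes through 2 substitutions, ending at center (-13/28, 13/28), radius 1/63


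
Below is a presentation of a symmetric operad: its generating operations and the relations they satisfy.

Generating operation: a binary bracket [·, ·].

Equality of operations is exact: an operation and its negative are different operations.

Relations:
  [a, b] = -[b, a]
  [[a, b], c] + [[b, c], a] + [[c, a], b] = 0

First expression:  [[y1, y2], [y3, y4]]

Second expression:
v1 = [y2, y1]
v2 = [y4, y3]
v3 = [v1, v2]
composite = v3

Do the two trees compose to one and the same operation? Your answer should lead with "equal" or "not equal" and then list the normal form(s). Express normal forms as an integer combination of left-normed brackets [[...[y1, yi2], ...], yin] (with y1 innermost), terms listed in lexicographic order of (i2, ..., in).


Reducing the first expression gives [[[y1, y2], y3], y4] - [[[y1, y2], y4], y3]
Reducing the second expression gives [[[y1, y2], y3], y4] - [[[y1, y2], y4], y3]
The normal forms match — equal.

equal; both compose to [[[y1, y2], y3], y4] - [[[y1, y2], y4], y3]


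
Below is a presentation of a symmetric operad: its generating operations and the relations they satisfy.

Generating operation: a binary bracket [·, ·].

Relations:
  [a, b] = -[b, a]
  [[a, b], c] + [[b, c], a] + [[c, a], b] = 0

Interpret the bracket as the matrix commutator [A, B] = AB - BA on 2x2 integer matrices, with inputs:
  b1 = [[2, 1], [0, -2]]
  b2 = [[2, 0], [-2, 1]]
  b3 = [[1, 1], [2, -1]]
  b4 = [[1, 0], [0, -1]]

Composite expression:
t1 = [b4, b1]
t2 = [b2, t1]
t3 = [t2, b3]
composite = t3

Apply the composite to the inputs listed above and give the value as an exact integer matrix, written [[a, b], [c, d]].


[[4, 4], [-16, -4]]

[b4, b1] = [[0, 2], [0, 0]]
[b2, [b4, b1]] = [[4, 2], [0, -4]]
[[b2, [b4, b1]], b3] = [[4, 4], [-16, -4]]


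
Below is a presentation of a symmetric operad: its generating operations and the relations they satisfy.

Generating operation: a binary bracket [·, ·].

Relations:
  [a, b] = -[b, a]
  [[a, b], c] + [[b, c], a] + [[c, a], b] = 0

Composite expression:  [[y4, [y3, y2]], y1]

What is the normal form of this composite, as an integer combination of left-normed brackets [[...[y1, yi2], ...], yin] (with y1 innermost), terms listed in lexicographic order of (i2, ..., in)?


-[[[y1, y2], y3], y4] + [[[y1, y3], y2], y4] + [[[y1, y4], y2], y3] - [[[y1, y4], y3], y2]

Expand each bracket as ab - ba; the y1-initial words give the coefficients.
Composite bracket: [[y4, [y3, y2]], y1]
Expanding via [a, b] = ab - ba: 8 signed words (2^3 = 8).
The y1-initial words carry the normal form:
  sign of y1y2y3y4 is -1, so it contributes -[[[y1, y2], y3], y4]
  sign of y1y3y2y4 is +1, so it contributes +[[[y1, y3], y2], y4]
  sign of y1y4y2y3 is +1, so it contributes +[[[y1, y4], y2], y3]
  sign of y1y4y3y2 is -1, so it contributes -[[[y1, y4], y3], y2]


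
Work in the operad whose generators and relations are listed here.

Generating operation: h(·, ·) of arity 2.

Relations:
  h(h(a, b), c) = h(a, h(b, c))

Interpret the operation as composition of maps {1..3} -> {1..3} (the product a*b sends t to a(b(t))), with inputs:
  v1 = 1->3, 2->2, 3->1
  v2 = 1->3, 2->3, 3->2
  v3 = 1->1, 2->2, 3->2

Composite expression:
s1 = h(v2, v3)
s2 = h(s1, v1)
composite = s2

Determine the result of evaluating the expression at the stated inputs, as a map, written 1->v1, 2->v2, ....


1->3, 2->3, 3->3

h(v2, v3) = 1->3, 2->3, 3->3
h(h(v2, v3), v1) = 1->3, 2->3, 3->3


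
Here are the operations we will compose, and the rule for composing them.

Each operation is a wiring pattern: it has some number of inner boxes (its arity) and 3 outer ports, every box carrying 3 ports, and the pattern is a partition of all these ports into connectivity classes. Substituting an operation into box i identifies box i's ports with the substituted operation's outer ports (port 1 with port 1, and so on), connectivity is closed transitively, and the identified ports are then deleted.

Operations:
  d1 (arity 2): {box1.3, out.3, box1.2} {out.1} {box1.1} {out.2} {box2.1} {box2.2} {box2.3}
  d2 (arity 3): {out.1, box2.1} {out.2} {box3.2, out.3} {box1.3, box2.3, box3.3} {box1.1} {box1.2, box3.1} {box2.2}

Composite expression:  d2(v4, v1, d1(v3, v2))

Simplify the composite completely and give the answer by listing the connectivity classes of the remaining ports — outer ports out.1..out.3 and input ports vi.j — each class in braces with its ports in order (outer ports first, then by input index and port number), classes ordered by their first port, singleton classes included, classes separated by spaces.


{out.1, v1.1} {out.2} {out.3} {v1.2} {v1.3, v3.2, v3.3, v4.3} {v2.1} {v2.2} {v2.3} {v3.1} {v4.1} {v4.2}

Treat the ports identified at d2 as solder joints: merge, then drop.
composing d1 on (v3, v2), with out.j its own outer ports: {out.1} {out.2} {out.3, v3.2, v3.3} {v2.1} {v2.2} {v2.3} {v3.1}
composing d2 on (v4, v1, v3, v2), with out.j its own outer ports: {out.1, v1.1} {out.2} {out.3} {v1.2} {v1.3, v3.2, v3.3, v4.3} {v2.1} {v2.2} {v2.3} {v3.1} {v4.1} {v4.2}


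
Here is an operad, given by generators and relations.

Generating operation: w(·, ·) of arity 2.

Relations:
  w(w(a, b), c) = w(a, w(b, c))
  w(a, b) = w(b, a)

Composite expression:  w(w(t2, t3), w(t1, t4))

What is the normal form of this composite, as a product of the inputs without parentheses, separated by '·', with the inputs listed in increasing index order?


Any arrangement under w is one operation, so sort the t-inputs.
w(t2, t3) reduces to t2 · t3
w(t1, t4) reduces to t1 · t4
w(w(t2, t3), w(t1, t4)) reduces to t2 · t3 · t1 · t4
the factors in increasing index order: t1 · t2 · t3 · t4

t1 · t2 · t3 · t4


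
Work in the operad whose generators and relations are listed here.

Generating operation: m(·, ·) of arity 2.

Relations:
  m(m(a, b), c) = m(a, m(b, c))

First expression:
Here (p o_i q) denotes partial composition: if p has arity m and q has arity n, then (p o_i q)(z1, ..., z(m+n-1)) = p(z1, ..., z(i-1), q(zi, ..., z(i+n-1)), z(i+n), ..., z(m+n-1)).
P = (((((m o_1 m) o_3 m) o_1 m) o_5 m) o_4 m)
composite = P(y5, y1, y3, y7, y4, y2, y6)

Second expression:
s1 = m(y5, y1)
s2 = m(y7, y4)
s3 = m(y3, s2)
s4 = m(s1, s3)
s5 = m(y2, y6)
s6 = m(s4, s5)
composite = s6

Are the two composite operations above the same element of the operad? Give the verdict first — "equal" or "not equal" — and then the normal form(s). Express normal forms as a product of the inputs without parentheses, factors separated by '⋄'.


equal: each reduces to y5 ⋄ y1 ⋄ y3 ⋄ y7 ⋄ y4 ⋄ y2 ⋄ y6

In normal form, the first expression is y5 ⋄ y1 ⋄ y3 ⋄ y7 ⋄ y4 ⋄ y2 ⋄ y6
In normal form, the second expression is y5 ⋄ y1 ⋄ y3 ⋄ y7 ⋄ y4 ⋄ y2 ⋄ y6
The normal forms match — equal.


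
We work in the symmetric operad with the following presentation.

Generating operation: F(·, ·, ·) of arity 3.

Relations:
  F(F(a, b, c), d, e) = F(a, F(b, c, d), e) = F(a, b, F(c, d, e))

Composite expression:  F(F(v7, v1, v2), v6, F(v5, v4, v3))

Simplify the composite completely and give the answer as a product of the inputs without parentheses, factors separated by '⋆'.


v7 ⋆ v1 ⋆ v2 ⋆ v6 ⋆ v5 ⋆ v4 ⋆ v3

All parenthesizations of F agree; list the v-inputs left to right.
F(v7, v1, v2) collapses to v7 ⋆ v1 ⋆ v2
F(v5, v4, v3) collapses to v5 ⋆ v4 ⋆ v3
F(F(v7, v1, v2), v6, F(v5, v4, v3)) collapses to v7 ⋆ v1 ⋆ v2 ⋆ v6 ⋆ v5 ⋆ v4 ⋆ v3


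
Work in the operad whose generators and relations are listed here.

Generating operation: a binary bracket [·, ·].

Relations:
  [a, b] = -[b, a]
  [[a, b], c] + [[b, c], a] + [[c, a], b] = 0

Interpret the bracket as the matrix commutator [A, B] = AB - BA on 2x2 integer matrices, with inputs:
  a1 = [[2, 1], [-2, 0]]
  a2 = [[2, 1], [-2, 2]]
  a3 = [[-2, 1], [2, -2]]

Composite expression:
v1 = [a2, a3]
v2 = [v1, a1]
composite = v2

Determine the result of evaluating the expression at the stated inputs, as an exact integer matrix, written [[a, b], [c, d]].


[a2, a3] = [[4, 0], [0, -4]]
[[a2, a3], a1] = [[0, 8], [16, 0]]

[[0, 8], [16, 0]]


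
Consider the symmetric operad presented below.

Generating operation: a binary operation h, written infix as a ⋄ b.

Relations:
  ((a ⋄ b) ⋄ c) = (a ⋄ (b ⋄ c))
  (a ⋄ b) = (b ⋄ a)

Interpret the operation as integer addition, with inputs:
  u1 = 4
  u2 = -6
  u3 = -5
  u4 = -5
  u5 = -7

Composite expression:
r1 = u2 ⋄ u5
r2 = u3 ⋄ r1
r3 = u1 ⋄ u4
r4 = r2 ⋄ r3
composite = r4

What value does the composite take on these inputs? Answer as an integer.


-19

(u2 ⋄ u5) = -13
(u3 ⋄ (u2 ⋄ u5)) = -18
(u1 ⋄ u4) = -1
((u3 ⋄ (u2 ⋄ u5)) ⋄ (u1 ⋄ u4)) = -19


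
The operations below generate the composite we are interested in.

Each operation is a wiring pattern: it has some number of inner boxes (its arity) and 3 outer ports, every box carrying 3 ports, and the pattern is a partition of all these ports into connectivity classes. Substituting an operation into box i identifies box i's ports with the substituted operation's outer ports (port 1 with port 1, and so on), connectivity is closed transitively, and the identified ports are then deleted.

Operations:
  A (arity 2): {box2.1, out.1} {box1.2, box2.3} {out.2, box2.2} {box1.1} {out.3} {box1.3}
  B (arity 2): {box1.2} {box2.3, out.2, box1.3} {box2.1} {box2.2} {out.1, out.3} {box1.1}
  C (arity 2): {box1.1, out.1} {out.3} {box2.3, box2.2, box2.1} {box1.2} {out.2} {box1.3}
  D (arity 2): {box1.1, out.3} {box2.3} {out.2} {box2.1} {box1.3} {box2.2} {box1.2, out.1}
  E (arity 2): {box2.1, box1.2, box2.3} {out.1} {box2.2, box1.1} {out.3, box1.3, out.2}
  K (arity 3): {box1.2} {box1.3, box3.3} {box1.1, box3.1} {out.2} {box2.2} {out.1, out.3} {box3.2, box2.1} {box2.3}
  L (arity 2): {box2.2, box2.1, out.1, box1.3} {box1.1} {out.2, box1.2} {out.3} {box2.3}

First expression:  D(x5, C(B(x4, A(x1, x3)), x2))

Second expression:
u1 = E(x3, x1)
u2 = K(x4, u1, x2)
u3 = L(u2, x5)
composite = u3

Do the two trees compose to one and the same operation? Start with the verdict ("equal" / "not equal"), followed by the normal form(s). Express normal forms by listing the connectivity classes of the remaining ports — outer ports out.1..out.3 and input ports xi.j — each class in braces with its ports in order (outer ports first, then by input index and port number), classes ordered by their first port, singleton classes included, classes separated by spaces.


not equal: they reduce to {out.1, x5.2} {out.2} {out.3, x5.1} {x1.1} {x1.2, x3.3} {x1.3} {x2.1, x2.2, x2.3} {x3.1} {x3.2} {x4.1} {x4.2} {x4.3} {x5.3} and {out.1, x5.1, x5.2} {out.2} {out.3} {x1.1, x1.3, x3.2} {x1.2, x3.1} {x2.1, x4.1} {x2.2} {x2.3, x4.3} {x3.3} {x4.2} {x5.3}

The first expression, normalized: {out.1, x5.2} {out.2} {out.3, x5.1} {x1.1} {x1.2, x3.3} {x1.3} {x2.1, x2.2, x2.3} {x3.1} {x3.2} {x4.1} {x4.2} {x4.3} {x5.3}
The second expression, normalized: {out.1, x5.1, x5.2} {out.2} {out.3} {x1.1, x1.3, x3.2} {x1.2, x3.1} {x2.1, x4.1} {x2.2} {x2.3, x4.3} {x3.3} {x4.2} {x5.3}
Different reductions; not equal.


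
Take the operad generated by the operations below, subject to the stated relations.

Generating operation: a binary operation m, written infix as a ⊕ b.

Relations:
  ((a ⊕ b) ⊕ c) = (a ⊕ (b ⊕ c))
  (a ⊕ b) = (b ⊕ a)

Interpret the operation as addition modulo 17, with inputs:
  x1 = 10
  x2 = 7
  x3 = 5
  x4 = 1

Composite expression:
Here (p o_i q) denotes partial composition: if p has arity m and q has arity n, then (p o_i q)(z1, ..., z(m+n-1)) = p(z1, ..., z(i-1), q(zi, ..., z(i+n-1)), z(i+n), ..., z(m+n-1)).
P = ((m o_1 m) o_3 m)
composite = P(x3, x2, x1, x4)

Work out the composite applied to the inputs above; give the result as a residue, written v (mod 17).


6 (mod 17)

(x3 ⊕ x2) = 12
(x1 ⊕ x4) = 11
((x3 ⊕ x2) ⊕ (x1 ⊕ x4)) = 6


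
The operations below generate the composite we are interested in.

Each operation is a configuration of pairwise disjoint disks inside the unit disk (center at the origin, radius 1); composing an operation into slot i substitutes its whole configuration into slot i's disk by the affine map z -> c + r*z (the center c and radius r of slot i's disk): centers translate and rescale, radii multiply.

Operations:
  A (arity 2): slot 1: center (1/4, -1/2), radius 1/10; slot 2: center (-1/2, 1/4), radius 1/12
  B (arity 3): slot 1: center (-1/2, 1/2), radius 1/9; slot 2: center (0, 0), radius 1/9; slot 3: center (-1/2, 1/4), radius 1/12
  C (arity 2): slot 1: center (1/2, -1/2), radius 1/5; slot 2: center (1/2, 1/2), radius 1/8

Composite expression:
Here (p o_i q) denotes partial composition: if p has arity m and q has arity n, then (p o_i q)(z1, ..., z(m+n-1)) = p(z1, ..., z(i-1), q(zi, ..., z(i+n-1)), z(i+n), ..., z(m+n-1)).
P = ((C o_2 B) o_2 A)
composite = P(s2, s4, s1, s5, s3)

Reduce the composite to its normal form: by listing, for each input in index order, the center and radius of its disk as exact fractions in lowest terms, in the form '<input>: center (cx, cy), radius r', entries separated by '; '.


Affine substitution under C: radii multiply and s-centers shift.
s2 passes through 1 substitution, ending at center (1/2, -1/2), radius 1/5
s4 passes through 3 substitutions, ending at center (127/288, 5/9), radius 1/720
s1 passes through 3 substitutions, ending at center (31/72, 163/288), radius 1/864
s5 passes through 2 substitutions, ending at center (1/2, 1/2), radius 1/72
s3 passes through 2 substitutions, ending at center (7/16, 17/32), radius 1/96

s1: center (31/72, 163/288), radius 1/864; s2: center (1/2, -1/2), radius 1/5; s3: center (7/16, 17/32), radius 1/96; s4: center (127/288, 5/9), radius 1/720; s5: center (1/2, 1/2), radius 1/72


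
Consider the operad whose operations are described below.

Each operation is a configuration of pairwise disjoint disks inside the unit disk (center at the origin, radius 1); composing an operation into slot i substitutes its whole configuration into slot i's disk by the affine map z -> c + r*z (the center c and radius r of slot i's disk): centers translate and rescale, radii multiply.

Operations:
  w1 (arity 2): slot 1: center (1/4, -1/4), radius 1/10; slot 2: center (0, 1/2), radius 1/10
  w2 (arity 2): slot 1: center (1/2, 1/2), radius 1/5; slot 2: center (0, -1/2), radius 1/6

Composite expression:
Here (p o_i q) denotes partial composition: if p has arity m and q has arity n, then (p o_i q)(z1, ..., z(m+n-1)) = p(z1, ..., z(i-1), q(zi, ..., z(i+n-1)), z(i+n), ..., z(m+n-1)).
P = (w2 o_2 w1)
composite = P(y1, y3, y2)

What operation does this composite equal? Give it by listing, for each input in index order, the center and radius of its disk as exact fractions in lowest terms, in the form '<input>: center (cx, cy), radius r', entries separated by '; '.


Follow each y-input down from w2: c' goes to c + r*c', radius to r*r'.
input y1: applying the 1 nested substitution gives center (1/2, 1/2), radius 1/5
input y3: applying the 2 nested substitutions gives center (1/24, -13/24), radius 1/60
input y2: applying the 2 nested substitutions gives center (0, -5/12), radius 1/60

y1: center (1/2, 1/2), radius 1/5; y2: center (0, -5/12), radius 1/60; y3: center (1/24, -13/24), radius 1/60


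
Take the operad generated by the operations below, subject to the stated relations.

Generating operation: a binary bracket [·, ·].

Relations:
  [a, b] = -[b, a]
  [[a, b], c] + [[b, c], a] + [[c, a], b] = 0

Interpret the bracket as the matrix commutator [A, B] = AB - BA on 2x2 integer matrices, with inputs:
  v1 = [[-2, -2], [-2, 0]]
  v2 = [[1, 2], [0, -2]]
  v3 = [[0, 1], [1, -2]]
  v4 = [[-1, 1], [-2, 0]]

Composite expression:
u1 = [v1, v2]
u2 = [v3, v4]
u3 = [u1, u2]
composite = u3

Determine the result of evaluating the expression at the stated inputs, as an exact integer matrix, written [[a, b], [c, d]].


[[24, 36], [12, -24]]

[v1, v2] = [[4, 2], [-6, -4]]
[v3, v4] = [[-3, 3], [3, 3]]
[[v1, v2], [v3, v4]] = [[24, 36], [12, -24]]


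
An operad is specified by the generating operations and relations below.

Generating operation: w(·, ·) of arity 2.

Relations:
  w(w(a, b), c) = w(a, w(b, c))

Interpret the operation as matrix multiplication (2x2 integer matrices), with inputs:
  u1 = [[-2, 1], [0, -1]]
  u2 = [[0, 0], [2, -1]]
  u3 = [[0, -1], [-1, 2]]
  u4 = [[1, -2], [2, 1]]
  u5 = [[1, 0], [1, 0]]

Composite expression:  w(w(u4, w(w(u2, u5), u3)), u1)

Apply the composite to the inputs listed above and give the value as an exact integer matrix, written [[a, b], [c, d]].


[[0, -2], [0, 1]]

w(u2, u5) = [[0, 0], [1, 0]]
w(w(u2, u5), u3) = [[0, 0], [0, -1]]
w(u4, w(w(u2, u5), u3)) = [[0, 2], [0, -1]]
w(w(u4, w(w(u2, u5), u3)), u1) = [[0, -2], [0, 1]]


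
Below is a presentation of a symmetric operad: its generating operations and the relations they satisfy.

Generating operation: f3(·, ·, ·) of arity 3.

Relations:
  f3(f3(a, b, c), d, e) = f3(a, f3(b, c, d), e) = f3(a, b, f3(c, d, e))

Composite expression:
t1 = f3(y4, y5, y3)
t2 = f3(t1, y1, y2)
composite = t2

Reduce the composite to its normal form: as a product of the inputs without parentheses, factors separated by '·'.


y4 · y5 · y3 · y1 · y2

Every regrouping of f3 is equal, so read the y-inputs in written order.
f3(y4, y5, y3) collapses to y4 · y5 · y3
f3(f3(y4, y5, y3), y1, y2) collapses to y4 · y5 · y3 · y1 · y2


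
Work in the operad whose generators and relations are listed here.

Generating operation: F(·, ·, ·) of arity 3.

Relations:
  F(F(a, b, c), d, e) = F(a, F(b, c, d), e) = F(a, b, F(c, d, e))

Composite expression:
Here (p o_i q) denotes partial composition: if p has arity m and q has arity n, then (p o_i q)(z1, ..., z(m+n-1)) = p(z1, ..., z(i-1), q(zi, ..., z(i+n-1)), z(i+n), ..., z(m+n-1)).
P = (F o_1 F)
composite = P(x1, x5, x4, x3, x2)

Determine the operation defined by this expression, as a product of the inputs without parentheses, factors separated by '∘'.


The F-tree's shape is irrelevant; the x-reading-order decides.
F(x1, x5, x4) unparenthesizes to x1 ∘ x5 ∘ x4
F(F(x1, x5, x4), x3, x2) unparenthesizes to x1 ∘ x5 ∘ x4 ∘ x3 ∘ x2

x1 ∘ x5 ∘ x4 ∘ x3 ∘ x2


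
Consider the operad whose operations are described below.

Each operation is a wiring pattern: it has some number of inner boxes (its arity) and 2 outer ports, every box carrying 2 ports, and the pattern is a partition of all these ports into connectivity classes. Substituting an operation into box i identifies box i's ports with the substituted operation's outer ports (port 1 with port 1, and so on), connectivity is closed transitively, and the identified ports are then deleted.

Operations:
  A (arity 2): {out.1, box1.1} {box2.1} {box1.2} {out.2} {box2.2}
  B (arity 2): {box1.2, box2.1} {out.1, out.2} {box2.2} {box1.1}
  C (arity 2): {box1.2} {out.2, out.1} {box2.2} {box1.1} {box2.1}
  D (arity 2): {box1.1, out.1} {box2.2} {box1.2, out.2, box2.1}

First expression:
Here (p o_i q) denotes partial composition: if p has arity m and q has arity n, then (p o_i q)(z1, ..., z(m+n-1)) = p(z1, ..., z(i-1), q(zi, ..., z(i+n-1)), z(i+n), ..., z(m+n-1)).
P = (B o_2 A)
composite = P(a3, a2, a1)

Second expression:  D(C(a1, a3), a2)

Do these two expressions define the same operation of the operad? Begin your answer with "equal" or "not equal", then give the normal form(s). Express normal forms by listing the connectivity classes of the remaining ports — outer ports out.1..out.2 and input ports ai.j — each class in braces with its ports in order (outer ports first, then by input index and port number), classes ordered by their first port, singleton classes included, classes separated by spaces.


not equal; the first gives {out.1, out.2} {a1.1} {a1.2} {a2.1, a3.2} {a2.2} {a3.1} and the second {out.1, out.2, a2.1} {a1.1} {a1.2} {a2.2} {a3.1} {a3.2}


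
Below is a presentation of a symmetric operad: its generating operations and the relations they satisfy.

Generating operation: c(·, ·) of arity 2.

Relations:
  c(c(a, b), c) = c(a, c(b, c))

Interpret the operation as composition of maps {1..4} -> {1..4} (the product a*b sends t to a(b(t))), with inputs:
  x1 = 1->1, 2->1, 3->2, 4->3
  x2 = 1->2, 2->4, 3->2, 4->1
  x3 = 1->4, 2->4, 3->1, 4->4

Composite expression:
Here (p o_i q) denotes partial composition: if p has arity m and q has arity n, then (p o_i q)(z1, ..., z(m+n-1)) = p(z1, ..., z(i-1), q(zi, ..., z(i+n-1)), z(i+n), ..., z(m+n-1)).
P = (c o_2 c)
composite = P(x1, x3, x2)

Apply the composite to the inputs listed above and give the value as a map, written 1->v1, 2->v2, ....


1->3, 2->3, 3->3, 4->3

c(x3, x2) = 1->4, 2->4, 3->4, 4->4
c(x1, c(x3, x2)) = 1->3, 2->3, 3->3, 4->3


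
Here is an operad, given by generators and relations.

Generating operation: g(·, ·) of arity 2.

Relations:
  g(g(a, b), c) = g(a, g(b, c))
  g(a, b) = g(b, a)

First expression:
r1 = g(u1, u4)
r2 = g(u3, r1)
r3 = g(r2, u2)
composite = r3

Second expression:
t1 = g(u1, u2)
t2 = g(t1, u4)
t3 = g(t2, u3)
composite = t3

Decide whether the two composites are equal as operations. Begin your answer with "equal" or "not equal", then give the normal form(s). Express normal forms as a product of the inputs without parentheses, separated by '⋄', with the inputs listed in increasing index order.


The first composite normalizes to u1 ⋄ u2 ⋄ u3 ⋄ u4
The second composite normalizes to u1 ⋄ u2 ⋄ u3 ⋄ u4
The forms coincide; equal.

equal — both sides give u1 ⋄ u2 ⋄ u3 ⋄ u4


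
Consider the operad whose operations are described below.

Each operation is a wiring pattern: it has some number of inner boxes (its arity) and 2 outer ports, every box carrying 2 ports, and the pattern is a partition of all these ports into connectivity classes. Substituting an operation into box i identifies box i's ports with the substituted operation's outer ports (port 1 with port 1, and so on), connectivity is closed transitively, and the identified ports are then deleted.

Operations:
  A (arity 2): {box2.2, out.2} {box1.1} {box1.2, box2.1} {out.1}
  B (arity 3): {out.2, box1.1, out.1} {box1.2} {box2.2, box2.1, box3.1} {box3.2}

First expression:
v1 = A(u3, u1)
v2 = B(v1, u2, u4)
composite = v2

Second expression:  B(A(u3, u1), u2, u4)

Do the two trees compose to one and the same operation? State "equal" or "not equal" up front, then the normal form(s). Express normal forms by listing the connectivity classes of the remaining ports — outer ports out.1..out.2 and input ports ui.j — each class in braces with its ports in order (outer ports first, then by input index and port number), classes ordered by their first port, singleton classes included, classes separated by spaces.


equal; both compose to {out.1, out.2} {u1.1, u3.2} {u1.2} {u2.1, u2.2, u4.1} {u3.1} {u4.2}


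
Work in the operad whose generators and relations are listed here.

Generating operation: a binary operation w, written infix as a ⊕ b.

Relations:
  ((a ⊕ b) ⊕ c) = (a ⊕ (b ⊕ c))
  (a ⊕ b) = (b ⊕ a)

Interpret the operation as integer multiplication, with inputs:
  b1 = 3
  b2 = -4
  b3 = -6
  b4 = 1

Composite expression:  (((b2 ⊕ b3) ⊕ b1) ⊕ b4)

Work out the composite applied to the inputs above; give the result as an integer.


72


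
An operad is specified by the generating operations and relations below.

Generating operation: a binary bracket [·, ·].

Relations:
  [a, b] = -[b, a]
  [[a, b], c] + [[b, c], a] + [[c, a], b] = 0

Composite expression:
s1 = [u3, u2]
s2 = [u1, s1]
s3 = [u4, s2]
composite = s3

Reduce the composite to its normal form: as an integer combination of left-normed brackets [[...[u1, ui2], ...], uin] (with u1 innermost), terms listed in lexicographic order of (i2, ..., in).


[[[u1, u2], u3], u4] - [[[u1, u3], u2], u4]

Antisymmetry and Jacobi reduce to u1-anchored left-normed brackets.
Composite bracket: [u4, [u1, [u3, u2]]]
The bracket unfolds into 8 signed words via [a, b] = ab - ba (2^3 = 8).
Only words starting with u1 matter:
  sign of u1u2u3u4 is +1, so it contributes +[[[u1, u2], u3], u4]
  sign of u1u3u2u4 is -1, so it contributes -[[[u1, u3], u2], u4]


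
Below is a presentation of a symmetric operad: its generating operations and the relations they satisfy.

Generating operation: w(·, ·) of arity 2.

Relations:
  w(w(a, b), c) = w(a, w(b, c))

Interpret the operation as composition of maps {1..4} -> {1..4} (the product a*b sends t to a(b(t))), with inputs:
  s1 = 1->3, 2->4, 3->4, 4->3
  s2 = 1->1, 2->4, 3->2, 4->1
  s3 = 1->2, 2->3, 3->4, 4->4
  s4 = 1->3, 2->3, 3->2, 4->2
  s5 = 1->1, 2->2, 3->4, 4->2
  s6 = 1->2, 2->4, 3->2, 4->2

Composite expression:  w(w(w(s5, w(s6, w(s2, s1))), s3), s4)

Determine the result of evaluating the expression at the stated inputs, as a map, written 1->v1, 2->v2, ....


1->2, 2->2, 3->2, 4->2

w(s2, s1) = 1->2, 2->1, 3->1, 4->2
w(s6, w(s2, s1)) = 1->4, 2->2, 3->2, 4->4
w(s5, w(s6, w(s2, s1))) = 1->2, 2->2, 3->2, 4->2
w(w(s5, w(s6, w(s2, s1))), s3) = 1->2, 2->2, 3->2, 4->2
w(w(w(s5, w(s6, w(s2, s1))), s3), s4) = 1->2, 2->2, 3->2, 4->2
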